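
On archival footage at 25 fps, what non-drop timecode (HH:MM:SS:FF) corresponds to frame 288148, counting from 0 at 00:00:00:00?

03:12:05:23

288148 ÷ 25 = 11525 full seconds, remainder 23 frames.
11525 s = 3 h 12 min 5 s.
Timecode: 03:12:05:23.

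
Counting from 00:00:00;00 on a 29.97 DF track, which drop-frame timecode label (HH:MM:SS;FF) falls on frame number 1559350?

Each 10-minute DF block holds 10 × 60 × 30 − 9 × 2 = 17982 frames. 1559350 ÷ 17982 → 86 full blocks, remainder 12898.
Within the partial block the first minute is 1800 frames and each further minute 1798, so 7 further minute boundaries passed. Total skipped labels = 18 × 86 + 2 × 7 = 1562.
Non-drop label index = 1559350 + 1562 = 1560912; at 30 labels/s that is 14:27:10:12, i.e. DF 14:27:10;12.

14:27:10;12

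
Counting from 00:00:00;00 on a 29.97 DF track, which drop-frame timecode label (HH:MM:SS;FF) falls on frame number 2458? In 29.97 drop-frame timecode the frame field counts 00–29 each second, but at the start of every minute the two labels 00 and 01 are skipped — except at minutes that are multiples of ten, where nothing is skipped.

00:01:22;00

Each 10-minute DF block holds 10 × 60 × 30 − 9 × 2 = 17982 frames. 2458 ÷ 17982 → 0 full blocks, remainder 2458.
Within the partial block the first minute is 1800 frames and each further minute 1798, so 1 further minute boundary passed. Total skipped labels = 18 × 0 + 2 × 1 = 2.
Non-drop label index = 2458 + 2 = 2460; at 30 labels/s that is 00:01:22:00, i.e. DF 00:01:22;00.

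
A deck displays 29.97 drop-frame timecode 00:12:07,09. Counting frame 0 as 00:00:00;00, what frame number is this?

21797

As if non-drop at 30 labels/s: (0 × 3600 + 12 × 60 + 7) × 30 + 9 = 21819.
Minute boundaries passed: 12; those not divisible by 10: 12 − 1 = 11; dropped labels = 2 × 11 = 22.
Actual frame index = 21819 − 22 = 21797.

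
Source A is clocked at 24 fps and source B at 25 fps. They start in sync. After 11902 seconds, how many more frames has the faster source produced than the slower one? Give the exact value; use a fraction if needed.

A emits 24 × 11902 = 285648 frames; B emits 25 × 11902 = 297550.
Difference = 11902 frames; B is ahead of A.

11902 frames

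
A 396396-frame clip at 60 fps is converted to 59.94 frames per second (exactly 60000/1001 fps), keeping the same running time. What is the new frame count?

396000 frames

Target frames = source frames × (target rate / source rate) = 396396 × (60000/1001)/(60) = 396396 × 1000/1001 = 396000.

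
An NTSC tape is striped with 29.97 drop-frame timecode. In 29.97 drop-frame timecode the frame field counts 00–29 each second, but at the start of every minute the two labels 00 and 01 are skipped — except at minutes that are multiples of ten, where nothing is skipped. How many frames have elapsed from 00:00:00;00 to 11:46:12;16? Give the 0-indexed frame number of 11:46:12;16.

1269904

Complete 10-minute blocks: 70, each 17982 frames → 1258740.
Remaining 6 whole minutes in the current block: 1800 + 5 × 1798 = 10790 frames.
Within the current minute: 12 × 30 + 16 − 2 = 374 (labels ;00/;01 skipped at this minute). Total = 1258740 + 10790 + 374 = 1269904.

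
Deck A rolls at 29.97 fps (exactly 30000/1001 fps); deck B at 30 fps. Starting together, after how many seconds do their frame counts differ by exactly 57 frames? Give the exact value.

The gap grows by |30 − 30000/1001| = 30/1001 frames per second.
Time for a 57-frame gap: 57 ÷ (30/1001) = 1901.9 s.

1901.9 seconds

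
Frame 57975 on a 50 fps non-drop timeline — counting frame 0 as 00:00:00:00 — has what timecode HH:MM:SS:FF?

57975 ÷ 50 = 1159 full seconds, remainder 25 frames.
1159 s = 0 h 19 min 19 s.
Timecode: 00:19:19:25.

00:19:19:25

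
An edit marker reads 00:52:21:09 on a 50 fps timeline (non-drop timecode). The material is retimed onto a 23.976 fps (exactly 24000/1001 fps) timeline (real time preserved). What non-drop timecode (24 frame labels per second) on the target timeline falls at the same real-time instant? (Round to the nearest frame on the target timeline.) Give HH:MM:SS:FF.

Source frame index: (0×3600 + 52×60 + 21) × 50 + 9 = 157059.
Real time: 157059 / (50) = 157059/50 s.
Target frame: (157059/50) × (24000/1001) = 10769760/143 ≈ 75313.007 → 75313.
At 24 labels/s: frame 75313 → 00:52:18:01.

00:52:18:01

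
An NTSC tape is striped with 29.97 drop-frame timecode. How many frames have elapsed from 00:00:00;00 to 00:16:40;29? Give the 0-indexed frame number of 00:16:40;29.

29999

Complete 10-minute blocks: 1, each 17982 frames → 17982.
Remaining 6 whole minutes in the current block: 1800 + 5 × 1798 = 10790 frames.
Within the current minute: 40 × 30 + 29 − 2 = 1227 (labels ;00/;01 skipped at this minute). Total = 17982 + 10790 + 1227 = 29999.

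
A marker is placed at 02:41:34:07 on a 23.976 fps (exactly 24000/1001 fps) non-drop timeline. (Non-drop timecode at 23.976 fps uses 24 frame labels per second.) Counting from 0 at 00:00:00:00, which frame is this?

232663

Total seconds to the label: (2 × 3600 + 41 × 60 + 34) = 9694.
Frame index = 9694 × 24 + 7 = 232663.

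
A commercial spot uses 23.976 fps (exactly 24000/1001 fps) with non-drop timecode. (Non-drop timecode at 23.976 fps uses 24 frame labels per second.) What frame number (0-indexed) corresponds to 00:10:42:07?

15415

Total seconds to the label: (0 × 3600 + 10 × 60 + 42) = 642.
Frame index = 642 × 24 + 7 = 15415.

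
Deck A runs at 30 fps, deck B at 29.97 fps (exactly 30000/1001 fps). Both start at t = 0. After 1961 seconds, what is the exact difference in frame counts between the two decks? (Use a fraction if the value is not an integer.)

A emits 30 × 1961 = 58830 frames; B emits 30000/1001 × 1961 = 58830000/1001.
Difference = 58830/1001 frames (≈ 58.7712); B is behind A.

58830/1001 frames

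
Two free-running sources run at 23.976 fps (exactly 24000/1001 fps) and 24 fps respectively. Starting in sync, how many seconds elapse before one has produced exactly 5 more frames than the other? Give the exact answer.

The gap grows by |24 − 24000/1001| = 24/1001 frames per second.
Time for a 5-frame gap: 5 ÷ (24/1001) = 5005/24 s.

5005/24 seconds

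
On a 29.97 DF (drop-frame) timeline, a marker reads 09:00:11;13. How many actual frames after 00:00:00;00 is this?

As if non-drop at 30 labels/s: (9 × 3600 + 0 × 60 + 11) × 30 + 13 = 972343.
Minute boundaries passed: 540; those not divisible by 10: 540 − 54 = 486; dropped labels = 2 × 486 = 972.
Actual frame index = 972343 − 972 = 971371.

971371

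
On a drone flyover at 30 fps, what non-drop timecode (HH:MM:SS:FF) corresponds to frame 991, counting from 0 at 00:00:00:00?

00:00:33:01

991 ÷ 30 = 33 full seconds, remainder 1 frame.
33 s = 0 h 0 min 33 s.
Timecode: 00:00:33:01.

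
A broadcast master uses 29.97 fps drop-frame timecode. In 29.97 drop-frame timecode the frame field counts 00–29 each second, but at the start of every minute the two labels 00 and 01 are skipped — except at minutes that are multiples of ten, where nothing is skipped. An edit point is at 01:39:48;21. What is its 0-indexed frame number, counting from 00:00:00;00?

Complete 10-minute blocks: 9, each 17982 frames → 161838.
Remaining 9 whole minutes in the current block: 1800 + 8 × 1798 = 16184 frames.
Within the current minute: 48 × 30 + 21 − 2 = 1459 (labels ;00/;01 skipped at this minute). Total = 161838 + 16184 + 1459 = 179481.

179481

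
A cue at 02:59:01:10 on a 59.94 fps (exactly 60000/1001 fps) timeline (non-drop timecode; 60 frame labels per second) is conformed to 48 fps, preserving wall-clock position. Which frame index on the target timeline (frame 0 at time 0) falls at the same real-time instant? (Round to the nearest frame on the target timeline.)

frame 516092

Source frame index: (2×3600 + 59×60 + 1) × 60 + 10 = 644470.
Real time: 644470 / (60000/1001) = 64511447/6000 s.
Target frame: (64511447/6000) × (48) = 64511447/125 ≈ 516091.576 → 516092.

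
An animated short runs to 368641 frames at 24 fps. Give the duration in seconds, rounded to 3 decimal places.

15360.042 seconds

Running time = 368641 × 1/24 = 368641/24 s ≈ 15360.042 s.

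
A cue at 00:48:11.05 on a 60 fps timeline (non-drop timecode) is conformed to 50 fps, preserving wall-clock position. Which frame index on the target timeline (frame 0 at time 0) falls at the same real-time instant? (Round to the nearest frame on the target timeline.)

frame 144554

Source frame index: (0×3600 + 48×60 + 11) × 60 + 5 = 173465.
Real time: 173465 / (60) = 34693/12 s.
Target frame: (34693/12) × (50) = 867325/6 ≈ 144554.167 → 144554.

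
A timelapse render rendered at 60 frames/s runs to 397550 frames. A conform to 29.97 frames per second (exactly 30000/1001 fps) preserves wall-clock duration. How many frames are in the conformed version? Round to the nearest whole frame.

198576 frames

Frames at target rate = 397550 × (30000/1001) / (60) = 198775000/1001 ≈ 198576.424.
Nearest whole frame: 198576.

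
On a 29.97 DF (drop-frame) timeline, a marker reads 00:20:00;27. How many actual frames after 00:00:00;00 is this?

35991

Complete 10-minute blocks: 2, each 17982 frames → 35964.
Remaining 0 whole minutes in the current block: 0 frames.
Within the current minute: 0 × 30 + 27 = 27. Total = 35964 + 0 + 27 = 35991.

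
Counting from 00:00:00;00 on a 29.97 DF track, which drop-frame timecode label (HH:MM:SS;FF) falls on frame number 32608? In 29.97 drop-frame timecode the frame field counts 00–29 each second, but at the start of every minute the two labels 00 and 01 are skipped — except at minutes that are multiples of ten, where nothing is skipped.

Each 10-minute DF block holds 10 × 60 × 30 − 9 × 2 = 17982 frames. 32608 ÷ 17982 → 1 full block, remainder 14626.
Within the partial block the first minute is 1800 frames and each further minute 1798, so 8 further minute boundaries passed. Total skipped labels = 18 × 1 + 2 × 8 = 34.
Non-drop label index = 32608 + 34 = 32642; at 30 labels/s that is 00:18:08:02, i.e. DF 00:18:08;02.

00:18:08;02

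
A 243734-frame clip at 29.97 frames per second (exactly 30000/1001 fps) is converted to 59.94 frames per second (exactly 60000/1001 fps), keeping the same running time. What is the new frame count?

487468 frames

Frames at target rate = 243734 × (60000/1001) / (30000/1001) = 487468.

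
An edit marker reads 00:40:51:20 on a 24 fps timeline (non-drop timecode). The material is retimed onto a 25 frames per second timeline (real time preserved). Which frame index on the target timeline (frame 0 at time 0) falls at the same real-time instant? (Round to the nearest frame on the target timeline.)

frame 61296

Source frame index: (0×3600 + 40×60 + 51) × 24 + 20 = 58844.
Real time: 58844 / (24) = 14711/6 s.
Target frame: (14711/6) × (25) = 367775/6 ≈ 61295.833 → 61296.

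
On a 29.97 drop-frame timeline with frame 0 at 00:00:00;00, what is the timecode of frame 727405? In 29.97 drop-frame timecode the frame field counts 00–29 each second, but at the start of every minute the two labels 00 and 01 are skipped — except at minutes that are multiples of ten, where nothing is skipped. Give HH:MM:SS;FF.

Ten DF minutes hold 17982 frames, so frame 727405 lies in block 40 (frames 719280–737261) with 8125 frames into that block.
The block's first minute is 1800 frames and the rest 1798 each; 8125 frames reaches minute 4, so 40 × 18 + 4 × 2 = 728 labels have been skipped so far.
Adding those back, label number 727405 + 728 = 728133 at 30 labels/s is 24271 s + 3 f = 6 h 44 min 31 s frame 3, i.e. 06:44:31;03.

06:44:31;03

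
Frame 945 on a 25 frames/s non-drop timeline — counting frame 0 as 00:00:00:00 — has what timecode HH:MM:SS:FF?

00:00:37:20

945 ÷ 25 = 37 full seconds, remainder 20 frames.
37 s = 0 h 0 min 37 s.
Timecode: 00:00:37:20.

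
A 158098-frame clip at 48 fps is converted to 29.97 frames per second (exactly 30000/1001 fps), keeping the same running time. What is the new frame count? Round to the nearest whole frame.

Frames at target rate = 158098 × (30000/1001) / (48) = 98811250/1001 ≈ 98712.537.
Nearest whole frame: 98713.

98713 frames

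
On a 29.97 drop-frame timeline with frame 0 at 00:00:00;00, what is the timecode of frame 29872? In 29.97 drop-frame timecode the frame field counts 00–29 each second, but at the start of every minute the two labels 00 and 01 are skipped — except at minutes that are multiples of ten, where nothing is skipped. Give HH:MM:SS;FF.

00:16:36;22

Each 10-minute DF block holds 10 × 60 × 30 − 9 × 2 = 17982 frames. 29872 ÷ 17982 → 1 full block, remainder 11890.
Within the partial block the first minute is 1800 frames and each further minute 1798, so 6 further minute boundaries passed. Total skipped labels = 18 × 1 + 2 × 6 = 30.
Non-drop label index = 29872 + 30 = 29902; at 30 labels/s that is 00:16:36:22, i.e. DF 00:16:36;22.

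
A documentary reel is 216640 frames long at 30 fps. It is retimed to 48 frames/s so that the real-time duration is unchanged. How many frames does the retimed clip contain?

346624 frames

Target frames = source frames × (target rate / source rate) = 216640 × (48)/(30) = 216640 × 8/5 = 346624.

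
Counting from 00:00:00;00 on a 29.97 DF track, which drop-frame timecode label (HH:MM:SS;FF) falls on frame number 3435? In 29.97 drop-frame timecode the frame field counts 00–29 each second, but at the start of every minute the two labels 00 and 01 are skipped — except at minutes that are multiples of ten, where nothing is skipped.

Ten DF minutes hold 17982 frames, so frame 3435 lies in block 0 (frames 0–17981) with 3435 frames into that block.
The block's first minute is 1800 frames and the rest 1798 each; 3435 frames reaches minute 1, so 0 × 18 + 1 × 2 = 2 labels have been skipped so far.
Adding those back, label number 3435 + 2 = 3437 at 30 labels/s is 114 s + 17 f = 0 h 1 min 54 s frame 17, i.e. 00:01:54;17.

00:01:54;17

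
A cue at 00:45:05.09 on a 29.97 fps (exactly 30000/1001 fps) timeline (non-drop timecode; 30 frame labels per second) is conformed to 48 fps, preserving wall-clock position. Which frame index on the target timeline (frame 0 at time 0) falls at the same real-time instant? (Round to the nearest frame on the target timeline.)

Source frame index: (0×3600 + 45×60 + 5) × 30 + 9 = 81159.
Real time: 81159 / (30000/1001) = 27080053/10000 s.
Target frame: (27080053/10000) × (48) = 81240159/625 ≈ 129984.254 → 129984.

frame 129984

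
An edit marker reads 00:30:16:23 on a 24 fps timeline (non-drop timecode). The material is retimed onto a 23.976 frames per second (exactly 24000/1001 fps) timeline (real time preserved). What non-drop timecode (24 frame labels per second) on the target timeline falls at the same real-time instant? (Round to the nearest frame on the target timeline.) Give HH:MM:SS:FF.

00:30:15:03

Source frame index: (0×3600 + 30×60 + 16) × 24 + 23 = 43607.
Real time: 43607 / (24) = 43607/24 s.
Target frame: (43607/24) × (24000/1001) = 43607000/1001 ≈ 43563.437 → 43563.
At 24 labels/s: frame 43563 → 00:30:15:03.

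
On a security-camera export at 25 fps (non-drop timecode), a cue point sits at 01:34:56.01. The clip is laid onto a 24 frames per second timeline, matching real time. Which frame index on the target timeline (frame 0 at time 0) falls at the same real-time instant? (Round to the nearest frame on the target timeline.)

Source frame index: (1×3600 + 34×60 + 56) × 25 + 1 = 142401.
Real time: 142401 / (25) = 142401/25 s.
Target frame: (142401/25) × (24) = 3417624/25 ≈ 136704.960 → 136705.

frame 136705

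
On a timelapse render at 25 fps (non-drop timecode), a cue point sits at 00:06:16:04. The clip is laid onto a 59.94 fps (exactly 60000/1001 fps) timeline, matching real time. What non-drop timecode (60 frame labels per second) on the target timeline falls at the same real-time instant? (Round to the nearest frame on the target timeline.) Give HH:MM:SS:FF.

00:06:15:47

Source frame index: (0×3600 + 6×60 + 16) × 25 + 4 = 9404.
Real time: 9404 / (25) = 9404/25 s.
Target frame: (9404/25) × (60000/1001) = 22569600/1001 ≈ 22547.053 → 22547.
At 60 labels/s: frame 22547 → 00:06:15:47.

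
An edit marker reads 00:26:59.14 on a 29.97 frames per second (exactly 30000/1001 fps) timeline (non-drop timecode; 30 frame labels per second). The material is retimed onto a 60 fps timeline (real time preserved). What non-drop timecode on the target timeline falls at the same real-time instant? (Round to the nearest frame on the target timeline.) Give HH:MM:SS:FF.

Source frame index: (0×3600 + 26×60 + 59) × 30 + 14 = 48584.
Real time: 48584 / (30000/1001) = 6079073/3750 s.
Target frame: (6079073/3750) × (60) = 12158146/125 ≈ 97265.168 → 97265.
At 60 labels/s: frame 97265 → 00:27:01:05.

00:27:01:05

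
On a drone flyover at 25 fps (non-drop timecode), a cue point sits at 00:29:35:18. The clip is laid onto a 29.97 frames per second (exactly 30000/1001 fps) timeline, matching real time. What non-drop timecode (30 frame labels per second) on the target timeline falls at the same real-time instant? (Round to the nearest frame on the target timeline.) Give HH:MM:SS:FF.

Source frame index: (0×3600 + 29×60 + 35) × 25 + 18 = 44393.
Real time: 44393 / (25) = 44393/25 s.
Target frame: (44393/25) × (30000/1001) = 53271600/1001 ≈ 53218.382 → 53218.
At 30 labels/s: frame 53218 → 00:29:33:28.

00:29:33:28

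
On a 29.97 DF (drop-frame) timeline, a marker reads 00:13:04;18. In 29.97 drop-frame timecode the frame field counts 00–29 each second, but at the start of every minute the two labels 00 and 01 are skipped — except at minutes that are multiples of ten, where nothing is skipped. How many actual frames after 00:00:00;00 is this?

As if non-drop at 30 labels/s: (0 × 3600 + 13 × 60 + 4) × 30 + 18 = 23538.
Minute boundaries passed: 13; those not divisible by 10: 13 − 1 = 12; dropped labels = 2 × 12 = 24.
Actual frame index = 23538 − 24 = 23514.

23514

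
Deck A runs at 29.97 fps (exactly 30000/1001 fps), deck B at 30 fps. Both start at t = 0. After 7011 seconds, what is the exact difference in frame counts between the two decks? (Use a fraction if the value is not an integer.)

A emits 30000/1001 × 7011 = 210330000/1001 frames; B emits 30 × 7011 = 210330.
Difference = 210330/1001 frames (≈ 210.1199); B is ahead of A.

210330/1001 frames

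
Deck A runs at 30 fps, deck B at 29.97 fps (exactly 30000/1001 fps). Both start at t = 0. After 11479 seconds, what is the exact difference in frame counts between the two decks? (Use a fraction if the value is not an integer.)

26490/77 frames

A emits 30 × 11479 = 344370 frames; B emits 30000/1001 × 11479 = 26490000/77.
Difference = 26490/77 frames (≈ 344.0260); B is behind A.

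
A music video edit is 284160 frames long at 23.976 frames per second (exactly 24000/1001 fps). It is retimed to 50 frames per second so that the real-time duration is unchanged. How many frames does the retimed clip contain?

Target frames = source frames × (target rate / source rate) = 284160 × (50)/(24000/1001) = 284160 × 1001/480 = 592592.

592592 frames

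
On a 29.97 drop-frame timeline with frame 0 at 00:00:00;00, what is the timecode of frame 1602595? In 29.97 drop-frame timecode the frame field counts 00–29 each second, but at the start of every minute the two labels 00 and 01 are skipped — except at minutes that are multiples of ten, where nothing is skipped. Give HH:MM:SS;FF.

14:51:13;09

Ten DF minutes hold 17982 frames, so frame 1602595 lies in block 89 (frames 1600398–1618379) with 2197 frames into that block.
The block's first minute is 1800 frames and the rest 1798 each; 2197 frames reaches minute 1, so 89 × 18 + 1 × 2 = 1604 labels have been skipped so far.
Adding those back, label number 1602595 + 1604 = 1604199 at 30 labels/s is 53473 s + 9 f = 14 h 51 min 13 s frame 9, i.e. 14:51:13;09.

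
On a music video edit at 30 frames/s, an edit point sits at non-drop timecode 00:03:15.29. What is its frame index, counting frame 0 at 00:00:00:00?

Total seconds to the label: (0 × 3600 + 3 × 60 + 15) = 195.
Frame index = 195 × 30 + 29 = 5879.

frame 5879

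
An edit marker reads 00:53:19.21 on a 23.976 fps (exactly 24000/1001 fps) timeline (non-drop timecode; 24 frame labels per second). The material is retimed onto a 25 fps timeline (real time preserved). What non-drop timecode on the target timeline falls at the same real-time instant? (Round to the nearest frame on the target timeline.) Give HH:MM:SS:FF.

Source frame index: (0×3600 + 53×60 + 19) × 24 + 21 = 76797.
Real time: 76797 / (24000/1001) = 25624599/8000 s.
Target frame: (25624599/8000) × (25) = 25624599/320 ≈ 80076.872 → 80077.
At 25 labels/s: frame 80077 → 00:53:23:02.

00:53:23:02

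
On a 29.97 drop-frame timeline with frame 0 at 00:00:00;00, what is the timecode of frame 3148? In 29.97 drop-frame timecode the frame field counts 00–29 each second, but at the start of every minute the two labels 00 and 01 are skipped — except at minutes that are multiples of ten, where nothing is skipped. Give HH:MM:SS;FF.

00:01:45;00

Ten DF minutes hold 17982 frames, so frame 3148 lies in block 0 (frames 0–17981) with 3148 frames into that block.
The block's first minute is 1800 frames and the rest 1798 each; 3148 frames reaches minute 1, so 0 × 18 + 1 × 2 = 2 labels have been skipped so far.
Adding those back, label number 3148 + 2 = 3150 at 30 labels/s is 105 s + 0 f = 0 h 1 min 45 s frame 0, i.e. 00:01:45;00.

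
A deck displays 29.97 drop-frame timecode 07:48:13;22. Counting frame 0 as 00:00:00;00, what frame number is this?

841968

As if non-drop at 30 labels/s: (7 × 3600 + 48 × 60 + 13) × 30 + 22 = 842812.
Minute boundaries passed: 468; those not divisible by 10: 468 − 46 = 422; dropped labels = 2 × 422 = 844.
Actual frame index = 842812 − 844 = 841968.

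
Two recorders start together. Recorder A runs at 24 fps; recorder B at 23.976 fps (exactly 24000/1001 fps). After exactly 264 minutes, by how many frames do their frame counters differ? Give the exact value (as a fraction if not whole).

34560/91 frames

264 min = 15840 s.
A emits 24 × 15840 = 380160 frames; B emits 24000/1001 × 15840 = 34560000/91.
Difference = 34560/91 frames (≈ 379.7802); B is behind A.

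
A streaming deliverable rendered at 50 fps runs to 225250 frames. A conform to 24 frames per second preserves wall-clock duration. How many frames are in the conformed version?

108120 frames

Target frames = source frames × (target rate / source rate) = 225250 × (24)/(50) = 225250 × 12/25 = 108120.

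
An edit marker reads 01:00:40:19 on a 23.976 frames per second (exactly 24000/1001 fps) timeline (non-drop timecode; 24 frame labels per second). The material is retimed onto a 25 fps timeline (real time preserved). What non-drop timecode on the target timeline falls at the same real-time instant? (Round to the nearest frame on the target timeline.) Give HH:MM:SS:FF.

01:00:44:11

Source frame index: (1×3600 + 0×60 + 40) × 24 + 19 = 87379.
Real time: 87379 / (24000/1001) = 87466379/24000 s.
Target frame: (87466379/24000) × (25) = 87466379/960 ≈ 91110.811 → 91111.
At 25 labels/s: frame 91111 → 01:00:44:11.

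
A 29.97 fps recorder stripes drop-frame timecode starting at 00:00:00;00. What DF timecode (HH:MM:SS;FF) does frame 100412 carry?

Ten DF minutes hold 17982 frames, so frame 100412 lies in block 5 (frames 89910–107891) with 10502 frames into that block.
The block's first minute is 1800 frames and the rest 1798 each; 10502 frames reaches minute 5, so 5 × 18 + 5 × 2 = 100 labels have been skipped so far.
Adding those back, label number 100412 + 100 = 100512 at 30 labels/s is 3350 s + 12 f = 0 h 55 min 50 s frame 12, i.e. 00:55:50;12.

00:55:50;12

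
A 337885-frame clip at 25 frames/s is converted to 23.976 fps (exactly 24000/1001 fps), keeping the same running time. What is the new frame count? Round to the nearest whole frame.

324046 frames

Frames at target rate = 337885 × (24000/1001) / (25) = 324369600/1001 ≈ 324045.554.
Nearest whole frame: 324046.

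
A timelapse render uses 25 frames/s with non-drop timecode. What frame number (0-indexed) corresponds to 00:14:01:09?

Total seconds to the label: (0 × 3600 + 14 × 60 + 1) = 841.
Frame index = 841 × 25 + 9 = 21034.

frame 21034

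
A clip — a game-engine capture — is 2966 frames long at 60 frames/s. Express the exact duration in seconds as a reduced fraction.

1483/30 seconds

Running time = 2966 ÷ (60) = 2966 × 1/60 = 1483/30 s.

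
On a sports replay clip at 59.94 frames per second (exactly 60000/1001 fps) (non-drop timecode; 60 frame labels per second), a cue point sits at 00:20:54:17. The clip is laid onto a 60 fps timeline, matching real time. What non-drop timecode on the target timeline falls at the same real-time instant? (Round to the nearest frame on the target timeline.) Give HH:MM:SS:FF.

Source frame index: (0×3600 + 20×60 + 54) × 60 + 17 = 75257.
Real time: 75257 / (60000/1001) = 75332257/60000 s.
Target frame: (75332257/60000) × (60) = 75332257/1000 ≈ 75332.257 → 75332.
At 60 labels/s: frame 75332 → 00:20:55:32.

00:20:55:32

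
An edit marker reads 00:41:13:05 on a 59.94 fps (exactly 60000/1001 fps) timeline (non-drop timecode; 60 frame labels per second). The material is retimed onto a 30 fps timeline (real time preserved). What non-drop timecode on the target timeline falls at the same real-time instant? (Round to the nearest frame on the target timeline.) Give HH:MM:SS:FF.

Source frame index: (0×3600 + 41×60 + 13) × 60 + 5 = 148385.
Real time: 148385 / (60000/1001) = 29706677/12000 s.
Target frame: (29706677/12000) × (30) = 29706677/400 ≈ 74266.693 → 74267.
At 30 labels/s: frame 74267 → 00:41:15:17.

00:41:15:17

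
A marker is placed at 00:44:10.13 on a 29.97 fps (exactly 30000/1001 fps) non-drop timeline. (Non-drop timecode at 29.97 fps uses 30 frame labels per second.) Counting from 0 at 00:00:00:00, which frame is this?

Total seconds to the label: (0 × 3600 + 44 × 60 + 10) = 2650.
Frame index = 2650 × 30 + 13 = 79513.

79513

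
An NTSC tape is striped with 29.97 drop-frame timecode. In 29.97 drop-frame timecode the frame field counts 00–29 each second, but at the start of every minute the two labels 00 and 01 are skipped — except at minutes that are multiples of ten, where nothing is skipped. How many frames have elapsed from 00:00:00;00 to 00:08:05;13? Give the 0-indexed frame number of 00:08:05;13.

14547

Complete 10-minute blocks: 0, each 17982 frames → 0.
Remaining 8 whole minutes in the current block: 1800 + 7 × 1798 = 14386 frames.
Within the current minute: 5 × 30 + 13 − 2 = 161 (labels ;00/;01 skipped at this minute). Total = 0 + 14386 + 161 = 14547.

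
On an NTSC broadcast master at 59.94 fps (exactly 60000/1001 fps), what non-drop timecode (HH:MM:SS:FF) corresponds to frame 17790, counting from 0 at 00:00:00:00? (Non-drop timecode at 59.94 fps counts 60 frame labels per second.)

17790 ÷ 60 = 296 full seconds, remainder 30 frames.
296 s = 0 h 4 min 56 s.
Timecode: 00:04:56:30.

00:04:56:30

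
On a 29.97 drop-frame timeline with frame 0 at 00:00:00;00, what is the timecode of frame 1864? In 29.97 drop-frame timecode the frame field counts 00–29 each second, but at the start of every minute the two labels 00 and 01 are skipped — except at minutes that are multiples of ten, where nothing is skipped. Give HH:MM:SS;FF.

00:01:02;06

Each 10-minute DF block holds 10 × 60 × 30 − 9 × 2 = 17982 frames. 1864 ÷ 17982 → 0 full blocks, remainder 1864.
Within the partial block the first minute is 1800 frames and each further minute 1798, so 1 further minute boundary passed. Total skipped labels = 18 × 0 + 2 × 1 = 2.
Non-drop label index = 1864 + 2 = 1866; at 30 labels/s that is 00:01:02:06, i.e. DF 00:01:02;06.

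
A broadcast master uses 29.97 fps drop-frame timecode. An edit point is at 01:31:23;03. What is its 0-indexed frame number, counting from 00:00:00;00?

164329

As if non-drop at 30 labels/s: (1 × 3600 + 31 × 60 + 23) × 30 + 3 = 164493.
Minute boundaries passed: 91; those not divisible by 10: 91 − 9 = 82; dropped labels = 2 × 82 = 164.
Actual frame index = 164493 − 164 = 164329.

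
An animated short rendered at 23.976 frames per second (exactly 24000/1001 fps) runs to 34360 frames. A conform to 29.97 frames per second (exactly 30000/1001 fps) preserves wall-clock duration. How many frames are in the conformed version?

Target frames = source frames × (target rate / source rate) = 34360 × (30000/1001)/(24000/1001) = 34360 × 5/4 = 42950.

42950 frames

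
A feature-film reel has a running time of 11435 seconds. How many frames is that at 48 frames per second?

548880 frames

Frames = 11435 × 48 = 548880.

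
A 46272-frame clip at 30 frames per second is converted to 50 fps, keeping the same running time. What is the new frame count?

77120 frames

Target frames = source frames × (target rate / source rate) = 46272 × (50)/(30) = 46272 × 5/3 = 77120.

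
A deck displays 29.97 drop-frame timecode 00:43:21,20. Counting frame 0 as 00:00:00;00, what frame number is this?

77972

Complete 10-minute blocks: 4, each 17982 frames → 71928.
Remaining 3 whole minutes in the current block: 1800 + 2 × 1798 = 5396 frames.
Within the current minute: 21 × 30 + 20 − 2 = 648 (labels ;00/;01 skipped at this minute). Total = 71928 + 5396 + 648 = 77972.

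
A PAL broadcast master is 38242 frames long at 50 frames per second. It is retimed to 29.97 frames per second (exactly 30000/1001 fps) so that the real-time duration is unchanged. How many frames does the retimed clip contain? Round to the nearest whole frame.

Frames at target rate = 38242 × (30000/1001) / (50) = 22945200/1001 ≈ 22922.278.
Nearest whole frame: 22922.

22922 frames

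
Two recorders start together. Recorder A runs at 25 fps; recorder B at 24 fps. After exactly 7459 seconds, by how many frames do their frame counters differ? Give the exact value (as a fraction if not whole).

A emits 25 × 7459 = 186475 frames; B emits 24 × 7459 = 179016.
Difference = 7459 frames; B is behind A.

7459 frames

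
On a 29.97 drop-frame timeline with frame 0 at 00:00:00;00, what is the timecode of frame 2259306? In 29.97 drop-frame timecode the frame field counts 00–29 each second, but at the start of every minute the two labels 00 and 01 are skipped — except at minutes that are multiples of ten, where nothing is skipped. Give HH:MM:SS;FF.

20:56:25;18

Ten DF minutes hold 17982 frames, so frame 2259306 lies in block 125 (frames 2247750–2265731) with 11556 frames into that block.
The block's first minute is 1800 frames and the rest 1798 each; 11556 frames reaches minute 6, so 125 × 18 + 6 × 2 = 2262 labels have been skipped so far.
Adding those back, label number 2259306 + 2262 = 2261568 at 30 labels/s is 75385 s + 18 f = 20 h 56 min 25 s frame 18, i.e. 20:56:25;18.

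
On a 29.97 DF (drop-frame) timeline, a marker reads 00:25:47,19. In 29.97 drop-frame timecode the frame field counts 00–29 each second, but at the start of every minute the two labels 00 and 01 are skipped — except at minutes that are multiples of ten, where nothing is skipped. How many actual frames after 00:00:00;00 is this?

Complete 10-minute blocks: 2, each 17982 frames → 35964.
Remaining 5 whole minutes in the current block: 1800 + 4 × 1798 = 8992 frames.
Within the current minute: 47 × 30 + 19 − 2 = 1427 (labels ;00/;01 skipped at this minute). Total = 35964 + 8992 + 1427 = 46383.

46383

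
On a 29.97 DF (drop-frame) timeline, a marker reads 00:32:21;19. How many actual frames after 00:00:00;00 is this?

58191

As if non-drop at 30 labels/s: (0 × 3600 + 32 × 60 + 21) × 30 + 19 = 58249.
Minute boundaries passed: 32; those not divisible by 10: 32 − 3 = 29; dropped labels = 2 × 29 = 58.
Actual frame index = 58249 − 58 = 58191.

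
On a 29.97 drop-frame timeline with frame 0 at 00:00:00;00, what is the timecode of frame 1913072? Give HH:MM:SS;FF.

17:43:52;26

Ten DF minutes hold 17982 frames, so frame 1913072 lies in block 106 (frames 1906092–1924073) with 6980 frames into that block.
The block's first minute is 1800 frames and the rest 1798 each; 6980 frames reaches minute 3, so 106 × 18 + 3 × 2 = 1914 labels have been skipped so far.
Adding those back, label number 1913072 + 1914 = 1914986 at 30 labels/s is 63832 s + 26 f = 17 h 43 min 52 s frame 26, i.e. 17:43:52;26.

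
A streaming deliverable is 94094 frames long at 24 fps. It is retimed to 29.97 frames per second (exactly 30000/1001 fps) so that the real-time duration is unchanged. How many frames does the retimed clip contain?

Target frames = source frames × (target rate / source rate) = 94094 × (30000/1001)/(24) = 94094 × 1250/1001 = 117500.

117500 frames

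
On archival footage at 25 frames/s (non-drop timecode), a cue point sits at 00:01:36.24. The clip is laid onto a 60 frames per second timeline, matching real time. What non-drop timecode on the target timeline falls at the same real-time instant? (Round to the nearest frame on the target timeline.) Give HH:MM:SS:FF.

Source frame index: (0×3600 + 1×60 + 36) × 25 + 24 = 2424.
Real time: 2424 / (25) = 2424/25 s.
Target frame: (2424/25) × (60) = 29088/5 ≈ 5817.600 → 5818.
At 60 labels/s: frame 5818 → 00:01:36:58.

00:01:36:58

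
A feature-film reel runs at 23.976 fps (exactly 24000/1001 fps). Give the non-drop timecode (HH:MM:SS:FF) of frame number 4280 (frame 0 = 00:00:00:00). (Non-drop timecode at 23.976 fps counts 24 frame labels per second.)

4280 ÷ 24 = 178 full seconds, remainder 8 frames.
178 s = 0 h 2 min 58 s.
Timecode: 00:02:58:08.

00:02:58:08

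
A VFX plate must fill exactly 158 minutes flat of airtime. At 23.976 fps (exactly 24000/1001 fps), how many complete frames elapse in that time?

158 min = 9480 s.
Frames = 9480 × 24000/1001 = 227520000/1001 ≈ 227292.7073.
Complete frames: 227292.

227292 frames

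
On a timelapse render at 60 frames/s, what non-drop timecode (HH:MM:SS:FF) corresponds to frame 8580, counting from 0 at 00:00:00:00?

00:02:23:00

8580 ÷ 60 = 143 full seconds, remainder 0 frames.
143 s = 0 h 2 min 23 s.
Timecode: 00:02:23:00.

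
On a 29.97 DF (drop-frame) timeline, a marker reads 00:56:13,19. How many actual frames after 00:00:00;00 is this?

Complete 10-minute blocks: 5, each 17982 frames → 89910.
Remaining 6 whole minutes in the current block: 1800 + 5 × 1798 = 10790 frames.
Within the current minute: 13 × 30 + 19 − 2 = 407 (labels ;00/;01 skipped at this minute). Total = 89910 + 10790 + 407 = 101107.

101107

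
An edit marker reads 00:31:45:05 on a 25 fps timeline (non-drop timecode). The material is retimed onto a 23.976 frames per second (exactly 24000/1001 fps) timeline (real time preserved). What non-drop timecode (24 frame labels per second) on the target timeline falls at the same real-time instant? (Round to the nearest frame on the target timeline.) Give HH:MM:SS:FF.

Source frame index: (0×3600 + 31×60 + 45) × 25 + 5 = 47630.
Real time: 47630 / (25) = 9526/5 s.
Target frame: (9526/5) × (24000/1001) = 4156800/91 ≈ 45679.121 → 45679.
At 24 labels/s: frame 45679 → 00:31:43:07.

00:31:43:07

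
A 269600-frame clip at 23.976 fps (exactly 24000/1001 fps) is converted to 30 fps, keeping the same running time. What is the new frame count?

Target frames = source frames × (target rate / source rate) = 269600 × (30)/(24000/1001) = 269600 × 1001/800 = 337337.

337337 frames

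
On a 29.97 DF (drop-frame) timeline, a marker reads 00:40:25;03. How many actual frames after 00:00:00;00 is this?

Complete 10-minute blocks: 4, each 17982 frames → 71928.
Remaining 0 whole minutes in the current block: 0 frames.
Within the current minute: 25 × 30 + 3 = 753. Total = 71928 + 0 + 753 = 72681.

72681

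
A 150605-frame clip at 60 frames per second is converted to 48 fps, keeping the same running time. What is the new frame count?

120484 frames

Target frames = source frames × (target rate / source rate) = 150605 × (48)/(60) = 150605 × 4/5 = 120484.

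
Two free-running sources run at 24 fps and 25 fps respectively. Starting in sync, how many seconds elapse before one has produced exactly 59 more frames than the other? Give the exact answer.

The gap grows by |25 − 24| = 1 frame per second.
Time for a 59-frame gap: 59 ÷ (1) = 59 s.

59 seconds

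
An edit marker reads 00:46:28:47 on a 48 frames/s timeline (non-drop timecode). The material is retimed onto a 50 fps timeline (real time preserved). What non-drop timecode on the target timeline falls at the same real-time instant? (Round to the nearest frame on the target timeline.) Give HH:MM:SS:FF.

Source frame index: (0×3600 + 46×60 + 28) × 48 + 47 = 133871.
Real time: 133871 / (48) = 133871/48 s.
Target frame: (133871/48) × (50) = 3346775/24 ≈ 139448.958 → 139449.
At 50 labels/s: frame 139449 → 00:46:28:49.

00:46:28:49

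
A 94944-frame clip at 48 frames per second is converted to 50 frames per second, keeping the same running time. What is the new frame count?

98900 frames

Target frames = source frames × (target rate / source rate) = 94944 × (50)/(48) = 94944 × 25/24 = 98900.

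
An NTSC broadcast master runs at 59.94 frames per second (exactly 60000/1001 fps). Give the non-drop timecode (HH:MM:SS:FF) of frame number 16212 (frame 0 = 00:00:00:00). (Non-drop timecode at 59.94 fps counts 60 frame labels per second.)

16212 ÷ 60 = 270 full seconds, remainder 12 frames.
270 s = 0 h 4 min 30 s.
Timecode: 00:04:30:12.

00:04:30:12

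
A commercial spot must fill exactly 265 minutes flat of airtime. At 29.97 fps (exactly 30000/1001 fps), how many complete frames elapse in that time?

265 min = 15900 s.
Frames = 15900 × 30000/1001 = 477000000/1001 ≈ 476523.4765.
Complete frames: 476523.

476523 frames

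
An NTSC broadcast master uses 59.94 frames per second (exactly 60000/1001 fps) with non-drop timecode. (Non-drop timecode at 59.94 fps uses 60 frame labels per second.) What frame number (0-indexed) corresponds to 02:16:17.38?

frame 490658

Total seconds to the label: (2 × 3600 + 16 × 60 + 17) = 8177.
Frame index = 8177 × 60 + 38 = 490658.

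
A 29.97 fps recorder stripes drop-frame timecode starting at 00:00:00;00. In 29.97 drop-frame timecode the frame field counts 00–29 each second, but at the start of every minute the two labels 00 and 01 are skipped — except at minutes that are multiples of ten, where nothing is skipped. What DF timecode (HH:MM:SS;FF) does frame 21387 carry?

Ten DF minutes hold 17982 frames, so frame 21387 lies in block 1 (frames 17982–35963) with 3405 frames into that block.
The block's first minute is 1800 frames and the rest 1798 each; 3405 frames reaches minute 1, so 1 × 18 + 1 × 2 = 20 labels have been skipped so far.
Adding those back, label number 21387 + 20 = 21407 at 30 labels/s is 713 s + 17 f = 0 h 11 min 53 s frame 17, i.e. 00:11:53;17.

00:11:53;17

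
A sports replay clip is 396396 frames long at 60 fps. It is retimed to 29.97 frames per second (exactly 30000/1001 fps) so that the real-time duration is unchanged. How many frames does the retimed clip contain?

Target frames = source frames × (target rate / source rate) = 396396 × (30000/1001)/(60) = 396396 × 500/1001 = 198000.

198000 frames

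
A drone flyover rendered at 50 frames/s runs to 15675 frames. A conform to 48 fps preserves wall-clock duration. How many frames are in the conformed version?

Target frames = source frames × (target rate / source rate) = 15675 × (48)/(50) = 15675 × 24/25 = 15048.

15048 frames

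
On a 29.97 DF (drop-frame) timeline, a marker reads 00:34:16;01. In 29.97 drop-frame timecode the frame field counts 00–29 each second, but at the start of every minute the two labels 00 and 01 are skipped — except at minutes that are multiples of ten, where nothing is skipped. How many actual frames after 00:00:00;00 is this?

As if non-drop at 30 labels/s: (0 × 3600 + 34 × 60 + 16) × 30 + 1 = 61681.
Minute boundaries passed: 34; those not divisible by 10: 34 − 3 = 31; dropped labels = 2 × 31 = 62.
Actual frame index = 61681 − 62 = 61619.

61619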